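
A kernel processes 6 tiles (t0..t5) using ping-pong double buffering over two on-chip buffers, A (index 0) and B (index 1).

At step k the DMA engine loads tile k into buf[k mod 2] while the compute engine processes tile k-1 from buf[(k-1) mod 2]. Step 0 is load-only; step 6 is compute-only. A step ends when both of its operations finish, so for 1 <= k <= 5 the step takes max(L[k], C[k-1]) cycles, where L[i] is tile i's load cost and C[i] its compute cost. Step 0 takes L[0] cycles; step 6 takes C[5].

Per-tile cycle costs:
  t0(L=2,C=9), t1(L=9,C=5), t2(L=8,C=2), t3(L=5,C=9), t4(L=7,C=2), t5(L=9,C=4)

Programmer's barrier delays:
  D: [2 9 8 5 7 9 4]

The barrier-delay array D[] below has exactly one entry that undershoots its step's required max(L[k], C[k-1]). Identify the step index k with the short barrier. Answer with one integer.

[0] required=L[0]=2=2 vs D=2 ok
[1] required=max(L[1]=9,C[0]=9)=9 vs D=9 ok
[2] required=max(L[2]=8,C[1]=5)=8 vs D=8 ok
[3] required=max(L[3]=5,C[2]=2)=5 vs D=5 ok
[4] required=max(L[4]=7,C[3]=9)=9 vs D=7 SHORT
[5] required=max(L[5]=9,C[4]=2)=9 vs D=9 ok
[6] required=C[5]=4=4 vs D=4 ok

hazard at step 4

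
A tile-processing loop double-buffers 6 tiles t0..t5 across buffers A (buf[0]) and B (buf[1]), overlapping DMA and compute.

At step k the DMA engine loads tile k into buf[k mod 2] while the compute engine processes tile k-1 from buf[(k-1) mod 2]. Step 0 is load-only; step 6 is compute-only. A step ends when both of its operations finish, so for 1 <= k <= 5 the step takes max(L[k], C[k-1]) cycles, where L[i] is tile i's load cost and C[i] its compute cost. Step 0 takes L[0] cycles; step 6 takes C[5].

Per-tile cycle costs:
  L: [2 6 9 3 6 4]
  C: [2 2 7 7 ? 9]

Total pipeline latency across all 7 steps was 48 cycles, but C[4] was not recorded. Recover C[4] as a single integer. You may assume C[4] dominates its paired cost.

step 0 | dur = L[0]=2 = 2
step 1 | dur = max(L[1]=6, C[0]=2) = 6
step 2 | dur = max(L[2]=9, C[1]=2) = 9
step 3 | dur = max(L[3]=3, C[2]=7) = 7
step 4 | dur = max(L[4]=6, C[3]=7) = 7
step 5 | dur = max(L[5]=4, C[4]=?) = C[4]  (unknown; binding)
step 6 | dur = C[5]=9 = 9
sum of known step durations = 40
dur[5] = total - known = 48 - 40 = 8
C[4] is the binding max in step 5, so C[4] = dur[5] = 8

C[4] = 8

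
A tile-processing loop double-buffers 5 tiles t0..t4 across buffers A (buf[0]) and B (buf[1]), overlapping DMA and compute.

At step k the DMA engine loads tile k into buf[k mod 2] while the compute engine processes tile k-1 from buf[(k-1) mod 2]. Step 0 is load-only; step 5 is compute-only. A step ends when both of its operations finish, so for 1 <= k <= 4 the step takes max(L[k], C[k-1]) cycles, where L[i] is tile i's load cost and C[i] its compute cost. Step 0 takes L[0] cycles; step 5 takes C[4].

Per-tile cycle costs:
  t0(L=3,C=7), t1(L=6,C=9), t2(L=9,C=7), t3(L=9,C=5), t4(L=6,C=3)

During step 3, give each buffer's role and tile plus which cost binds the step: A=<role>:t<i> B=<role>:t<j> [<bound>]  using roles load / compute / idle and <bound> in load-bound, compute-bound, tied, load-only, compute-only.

step 3: A=compute:t2 B=load:t3 [load-bound]

k=0 load=t0/3c comp=- wait=3 total=3
k=1 load=t1/6c comp=t0/7c wait=7 total=10
k=2 load=t2/9c comp=t1/9c wait=9 total=19
k=3 load=t3/9c comp=t2/7c wait=9 total=28
k=4 load=t4/6c comp=t3/5c wait=6 total=34
k=5 load=- comp=t4/3c wait=3 total=37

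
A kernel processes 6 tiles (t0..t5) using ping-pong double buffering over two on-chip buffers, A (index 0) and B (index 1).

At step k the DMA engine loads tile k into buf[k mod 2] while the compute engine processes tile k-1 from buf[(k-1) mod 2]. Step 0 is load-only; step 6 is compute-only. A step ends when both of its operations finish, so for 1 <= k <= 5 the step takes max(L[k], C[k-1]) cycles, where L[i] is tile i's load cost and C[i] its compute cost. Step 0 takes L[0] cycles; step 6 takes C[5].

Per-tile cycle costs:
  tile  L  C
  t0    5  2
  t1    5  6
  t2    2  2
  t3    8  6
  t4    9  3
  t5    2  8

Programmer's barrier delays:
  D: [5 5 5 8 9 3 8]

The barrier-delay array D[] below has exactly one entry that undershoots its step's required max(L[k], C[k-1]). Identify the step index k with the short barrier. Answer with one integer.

hazard at step 2

step 0: need L[0]=5 = 5; D[0]=5 ok
step 1: need max(L[1]=5,C[0]=2) = 5; D[1]=5 ok
step 2: need max(L[2]=2,C[1]=6) = 6; D[2]=5 SHORT
step 3: need max(L[3]=8,C[2]=2) = 8; D[3]=8 ok
step 4: need max(L[4]=9,C[3]=6) = 9; D[4]=9 ok
step 5: need max(L[5]=2,C[4]=3) = 3; D[5]=3 ok
step 6: need C[5]=8 = 8; D[6]=8 ok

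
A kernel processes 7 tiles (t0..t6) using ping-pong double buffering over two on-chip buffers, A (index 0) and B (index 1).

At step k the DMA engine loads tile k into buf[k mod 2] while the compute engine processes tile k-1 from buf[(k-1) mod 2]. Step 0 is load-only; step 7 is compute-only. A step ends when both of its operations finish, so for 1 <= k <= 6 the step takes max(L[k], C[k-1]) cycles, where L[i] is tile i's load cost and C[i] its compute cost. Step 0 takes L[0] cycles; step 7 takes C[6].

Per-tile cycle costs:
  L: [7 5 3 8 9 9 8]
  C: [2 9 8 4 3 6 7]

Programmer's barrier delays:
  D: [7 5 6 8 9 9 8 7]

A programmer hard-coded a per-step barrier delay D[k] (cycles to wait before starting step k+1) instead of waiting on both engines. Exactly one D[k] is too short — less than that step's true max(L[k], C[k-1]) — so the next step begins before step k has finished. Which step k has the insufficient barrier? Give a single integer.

step 0: need L[0]=7 = 7; D[0]=7 ok
step 1: need max(L[1]=5,C[0]=2) = 5; D[1]=5 ok
step 2: need max(L[2]=3,C[1]=9) = 9; D[2]=6 SHORT
step 3: need max(L[3]=8,C[2]=8) = 8; D[3]=8 ok
step 4: need max(L[4]=9,C[3]=4) = 9; D[4]=9 ok
step 5: need max(L[5]=9,C[4]=3) = 9; D[5]=9 ok
step 6: need max(L[6]=8,C[5]=6) = 8; D[6]=8 ok
step 7: need C[6]=7 = 7; D[7]=7 ok

hazard at step 2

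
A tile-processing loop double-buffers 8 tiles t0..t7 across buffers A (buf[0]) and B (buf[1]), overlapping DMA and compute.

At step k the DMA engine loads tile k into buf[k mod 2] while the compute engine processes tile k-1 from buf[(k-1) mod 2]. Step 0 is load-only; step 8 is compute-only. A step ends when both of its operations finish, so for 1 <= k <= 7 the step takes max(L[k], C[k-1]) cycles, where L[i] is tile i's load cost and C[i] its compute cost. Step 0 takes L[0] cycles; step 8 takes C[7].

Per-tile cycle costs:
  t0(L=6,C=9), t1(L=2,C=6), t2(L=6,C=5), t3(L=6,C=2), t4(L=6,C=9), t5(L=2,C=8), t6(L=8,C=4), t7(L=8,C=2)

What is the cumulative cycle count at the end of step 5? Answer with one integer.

[0] DMA t0→A (6c) ∥ CU idle ⇒ 6c, clock 6
[1] DMA t1→B (2c) ∥ CU A:t0 (9c) ⇒ 9c, clock 15
[2] DMA t2→A (6c) ∥ CU B:t1 (6c) ⇒ 6c, clock 21
[3] DMA t3→B (6c) ∥ CU A:t2 (5c) ⇒ 6c, clock 27
[4] DMA t4→A (6c) ∥ CU B:t3 (2c) ⇒ 6c, clock 33
[5] DMA t5→B (2c) ∥ CU A:t4 (9c) ⇒ 9c, clock 42
[6] DMA t6→A (8c) ∥ CU B:t5 (8c) ⇒ 8c, clock 50
[7] DMA t7→B (8c) ∥ CU A:t6 (4c) ⇒ 8c, clock 58
[8] DMA idle ∥ CU B:t7 (2c) ⇒ 2c, clock 60

end_cycle[5] = 42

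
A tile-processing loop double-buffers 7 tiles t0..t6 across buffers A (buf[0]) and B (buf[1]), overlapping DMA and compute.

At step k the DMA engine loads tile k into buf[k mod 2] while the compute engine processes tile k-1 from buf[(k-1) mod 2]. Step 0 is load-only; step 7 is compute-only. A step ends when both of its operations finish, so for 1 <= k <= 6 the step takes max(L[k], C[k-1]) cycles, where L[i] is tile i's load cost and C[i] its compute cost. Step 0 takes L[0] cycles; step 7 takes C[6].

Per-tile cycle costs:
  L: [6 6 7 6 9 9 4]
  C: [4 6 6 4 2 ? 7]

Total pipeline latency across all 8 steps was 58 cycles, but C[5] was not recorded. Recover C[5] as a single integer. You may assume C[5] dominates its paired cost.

step 0 | dur = L[0]=6 = 6
step 1 | dur = max(L[1]=6, C[0]=4) = 6
step 2 | dur = max(L[2]=7, C[1]=6) = 7
step 3 | dur = max(L[3]=6, C[2]=6) = 6
step 4 | dur = max(L[4]=9, C[3]=4) = 9
step 5 | dur = max(L[5]=9, C[4]=2) = 9
step 6 | dur = max(L[6]=4, C[5]=?) = C[5]  (unknown; binding)
step 7 | dur = C[6]=7 = 7
sum of known step durations = 50
dur[6] = total - known = 58 - 50 = 8
C[5] is the binding max in step 6, so C[5] = dur[6] = 8

C[5] = 8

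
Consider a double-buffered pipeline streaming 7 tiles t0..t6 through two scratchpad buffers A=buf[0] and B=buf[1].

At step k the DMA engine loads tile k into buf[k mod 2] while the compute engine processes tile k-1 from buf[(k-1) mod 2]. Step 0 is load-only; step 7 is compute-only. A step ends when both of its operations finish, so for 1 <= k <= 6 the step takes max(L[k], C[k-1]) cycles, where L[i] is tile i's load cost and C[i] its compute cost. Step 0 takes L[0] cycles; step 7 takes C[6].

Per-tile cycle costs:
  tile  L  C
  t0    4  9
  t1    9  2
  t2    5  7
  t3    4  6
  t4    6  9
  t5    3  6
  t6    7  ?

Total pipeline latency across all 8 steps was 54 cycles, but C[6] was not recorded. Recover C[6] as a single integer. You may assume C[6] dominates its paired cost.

C[6] = 7

step 0 → dur = L[0]=4 = 4
step 1 → dur = max(L[1]=9, C[0]=9) = 9
step 2 → dur = max(L[2]=5, C[1]=2) = 5
step 3 → dur = max(L[3]=4, C[2]=7) = 7
step 4 → dur = max(L[4]=6, C[3]=6) = 6
step 5 → dur = max(L[5]=3, C[4]=9) = 9
step 6 → dur = max(L[6]=7, C[5]=6) = 7
step 7 → dur = C[6]=? = C[6]  (unknown; binding)
sum of known step durations = 47
dur[7] = total - known = 54 - 47 = 7
C[6] is the binding max in step 7, so C[6] = dur[7] = 7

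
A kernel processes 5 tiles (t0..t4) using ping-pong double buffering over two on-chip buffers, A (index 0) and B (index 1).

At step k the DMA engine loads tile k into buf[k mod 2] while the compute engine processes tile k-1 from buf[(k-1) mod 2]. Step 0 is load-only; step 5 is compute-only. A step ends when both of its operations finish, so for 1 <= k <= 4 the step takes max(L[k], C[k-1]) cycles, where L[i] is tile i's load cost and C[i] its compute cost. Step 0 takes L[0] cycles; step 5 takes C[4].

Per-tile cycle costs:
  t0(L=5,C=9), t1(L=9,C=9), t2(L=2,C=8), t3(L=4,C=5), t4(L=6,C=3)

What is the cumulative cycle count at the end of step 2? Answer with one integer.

[0] DMA t0→A (5c) ∥ CU idle ⇒ 5c, clock 5
[1] DMA t1→B (9c) ∥ CU A:t0 (9c) ⇒ 9c, clock 14
[2] DMA t2→A (2c) ∥ CU B:t1 (9c) ⇒ 9c, clock 23
[3] DMA t3→B (4c) ∥ CU A:t2 (8c) ⇒ 8c, clock 31
[4] DMA t4→A (6c) ∥ CU B:t3 (5c) ⇒ 6c, clock 37
[5] DMA idle ∥ CU A:t4 (3c) ⇒ 3c, clock 40

end_cycle[2] = 23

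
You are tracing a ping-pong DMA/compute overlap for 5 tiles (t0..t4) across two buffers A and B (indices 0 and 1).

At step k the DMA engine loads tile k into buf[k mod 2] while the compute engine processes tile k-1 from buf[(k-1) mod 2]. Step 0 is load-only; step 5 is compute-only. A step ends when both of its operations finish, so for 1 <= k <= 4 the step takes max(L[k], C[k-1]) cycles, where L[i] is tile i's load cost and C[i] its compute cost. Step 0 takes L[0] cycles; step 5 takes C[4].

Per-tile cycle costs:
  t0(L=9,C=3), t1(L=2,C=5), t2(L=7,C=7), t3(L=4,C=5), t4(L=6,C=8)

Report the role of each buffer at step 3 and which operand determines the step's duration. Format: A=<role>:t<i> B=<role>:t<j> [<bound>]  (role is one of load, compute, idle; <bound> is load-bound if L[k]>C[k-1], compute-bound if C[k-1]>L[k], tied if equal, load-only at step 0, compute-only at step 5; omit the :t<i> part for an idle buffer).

  0. 9=9c; end=9; A:t0 B:-
  1. max(2,3)=3c; end=12; A:t0 B:t1
  2. max(7,5)=7c; end=19; A:t2 B:t1
  3. max(4,7)=7c; end=26; A:t2 B:t3
  4. max(6,5)=6c; end=32; A:t4 B:t3
  5. 8=8c; end=40; A:t4 B:t3

step 3: A=compute:t2 B=load:t3 [compute-bound]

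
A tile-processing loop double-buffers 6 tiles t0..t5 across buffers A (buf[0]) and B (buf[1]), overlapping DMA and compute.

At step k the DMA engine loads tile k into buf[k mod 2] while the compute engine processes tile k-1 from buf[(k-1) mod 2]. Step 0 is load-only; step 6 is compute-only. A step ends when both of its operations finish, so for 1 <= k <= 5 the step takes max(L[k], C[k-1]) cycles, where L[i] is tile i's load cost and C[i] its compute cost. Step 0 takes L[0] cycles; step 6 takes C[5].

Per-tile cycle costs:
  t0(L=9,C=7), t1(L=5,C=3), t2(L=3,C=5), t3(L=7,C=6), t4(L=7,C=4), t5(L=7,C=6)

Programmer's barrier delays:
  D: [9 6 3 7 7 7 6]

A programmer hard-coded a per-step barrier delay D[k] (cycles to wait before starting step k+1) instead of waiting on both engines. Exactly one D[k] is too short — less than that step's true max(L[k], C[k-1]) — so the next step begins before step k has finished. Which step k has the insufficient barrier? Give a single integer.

[0] required=L[0]=9=9 vs D=9 ok
[1] required=max(L[1]=5,C[0]=7)=7 vs D=6 SHORT
[2] required=max(L[2]=3,C[1]=3)=3 vs D=3 ok
[3] required=max(L[3]=7,C[2]=5)=7 vs D=7 ok
[4] required=max(L[4]=7,C[3]=6)=7 vs D=7 ok
[5] required=max(L[5]=7,C[4]=4)=7 vs D=7 ok
[6] required=C[5]=6=6 vs D=6 ok

hazard at step 1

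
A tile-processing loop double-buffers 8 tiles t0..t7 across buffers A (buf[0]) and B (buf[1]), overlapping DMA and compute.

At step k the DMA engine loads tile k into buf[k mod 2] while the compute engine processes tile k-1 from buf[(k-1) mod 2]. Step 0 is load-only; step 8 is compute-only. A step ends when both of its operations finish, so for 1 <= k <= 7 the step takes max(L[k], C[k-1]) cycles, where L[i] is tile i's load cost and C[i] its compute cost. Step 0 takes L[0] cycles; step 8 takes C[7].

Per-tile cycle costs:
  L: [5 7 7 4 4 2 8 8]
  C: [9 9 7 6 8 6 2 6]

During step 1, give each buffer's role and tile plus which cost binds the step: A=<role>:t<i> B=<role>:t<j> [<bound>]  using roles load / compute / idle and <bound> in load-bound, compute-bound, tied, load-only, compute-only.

k=0 load=t0/5c comp=- wait=5 total=5
k=1 load=t1/7c comp=t0/9c wait=9 total=14
k=2 load=t2/7c comp=t1/9c wait=9 total=23
k=3 load=t3/4c comp=t2/7c wait=7 total=30
k=4 load=t4/4c comp=t3/6c wait=6 total=36
k=5 load=t5/2c comp=t4/8c wait=8 total=44
k=6 load=t6/8c comp=t5/6c wait=8 total=52
k=7 load=t7/8c comp=t6/2c wait=8 total=60
k=8 load=- comp=t7/6c wait=6 total=66

step 1: A=compute:t0 B=load:t1 [compute-bound]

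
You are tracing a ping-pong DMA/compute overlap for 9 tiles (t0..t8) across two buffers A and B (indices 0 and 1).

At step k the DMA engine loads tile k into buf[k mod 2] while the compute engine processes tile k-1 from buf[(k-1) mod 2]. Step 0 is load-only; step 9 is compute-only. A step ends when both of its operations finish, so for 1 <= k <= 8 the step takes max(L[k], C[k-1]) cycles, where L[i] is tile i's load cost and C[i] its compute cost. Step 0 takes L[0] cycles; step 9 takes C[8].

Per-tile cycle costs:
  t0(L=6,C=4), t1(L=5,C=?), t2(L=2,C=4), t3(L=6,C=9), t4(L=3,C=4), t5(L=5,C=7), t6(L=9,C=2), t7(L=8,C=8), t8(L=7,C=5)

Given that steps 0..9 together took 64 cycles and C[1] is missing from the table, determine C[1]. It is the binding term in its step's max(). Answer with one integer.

C[1] = 3

step 0: dur = L[0]=6 = 6
step 1: dur = max(L[1]=5, C[0]=4) = 5
step 2: dur = max(L[2]=2, C[1]=?) = C[1]  (unknown; binding)
step 3: dur = max(L[3]=6, C[2]=4) = 6
step 4: dur = max(L[4]=3, C[3]=9) = 9
step 5: dur = max(L[5]=5, C[4]=4) = 5
step 6: dur = max(L[6]=9, C[5]=7) = 9
step 7: dur = max(L[7]=8, C[6]=2) = 8
step 8: dur = max(L[8]=7, C[7]=8) = 8
step 9: dur = C[8]=5 = 5
sum of known step durations = 61
dur[2] = total - known = 64 - 61 = 3
C[1] is the binding max in step 2, so C[1] = dur[2] = 3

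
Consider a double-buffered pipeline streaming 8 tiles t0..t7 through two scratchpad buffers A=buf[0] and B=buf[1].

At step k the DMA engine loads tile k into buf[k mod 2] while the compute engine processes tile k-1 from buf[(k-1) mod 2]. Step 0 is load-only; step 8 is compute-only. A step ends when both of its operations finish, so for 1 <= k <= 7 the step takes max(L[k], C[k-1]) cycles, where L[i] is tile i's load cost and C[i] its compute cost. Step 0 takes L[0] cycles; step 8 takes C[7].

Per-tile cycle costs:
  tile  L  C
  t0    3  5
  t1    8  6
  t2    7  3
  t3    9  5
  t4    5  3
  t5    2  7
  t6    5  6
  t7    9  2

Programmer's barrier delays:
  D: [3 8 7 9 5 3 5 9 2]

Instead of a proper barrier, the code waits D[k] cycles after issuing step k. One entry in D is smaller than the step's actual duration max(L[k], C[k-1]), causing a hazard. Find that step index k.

hazard at step 6

[0] required=L[0]=3=3 vs D=3 ok
[1] required=max(L[1]=8,C[0]=5)=8 vs D=8 ok
[2] required=max(L[2]=7,C[1]=6)=7 vs D=7 ok
[3] required=max(L[3]=9,C[2]=3)=9 vs D=9 ok
[4] required=max(L[4]=5,C[3]=5)=5 vs D=5 ok
[5] required=max(L[5]=2,C[4]=3)=3 vs D=3 ok
[6] required=max(L[6]=5,C[5]=7)=7 vs D=5 SHORT
[7] required=max(L[7]=9,C[6]=6)=9 vs D=9 ok
[8] required=C[7]=2=2 vs D=2 ok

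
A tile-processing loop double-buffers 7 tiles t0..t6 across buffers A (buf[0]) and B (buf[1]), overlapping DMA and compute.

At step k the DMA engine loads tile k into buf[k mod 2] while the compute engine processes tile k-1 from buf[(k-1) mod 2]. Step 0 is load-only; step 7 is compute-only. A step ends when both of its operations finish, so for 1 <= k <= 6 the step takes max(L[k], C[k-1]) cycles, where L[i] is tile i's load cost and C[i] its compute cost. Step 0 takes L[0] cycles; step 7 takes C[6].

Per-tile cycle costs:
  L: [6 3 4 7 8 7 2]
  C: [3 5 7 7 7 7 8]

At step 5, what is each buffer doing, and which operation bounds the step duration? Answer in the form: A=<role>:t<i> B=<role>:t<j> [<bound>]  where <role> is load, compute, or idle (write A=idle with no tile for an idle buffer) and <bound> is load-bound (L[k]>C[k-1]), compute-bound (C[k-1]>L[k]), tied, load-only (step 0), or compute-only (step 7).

k=0 load=t0/6c comp=- wait=6 total=6
k=1 load=t1/3c comp=t0/3c wait=3 total=9
k=2 load=t2/4c comp=t1/5c wait=5 total=14
k=3 load=t3/7c comp=t2/7c wait=7 total=21
k=4 load=t4/8c comp=t3/7c wait=8 total=29
k=5 load=t5/7c comp=t4/7c wait=7 total=36
k=6 load=t6/2c comp=t5/7c wait=7 total=43
k=7 load=- comp=t6/8c wait=8 total=51

step 5: A=compute:t4 B=load:t5 [tied]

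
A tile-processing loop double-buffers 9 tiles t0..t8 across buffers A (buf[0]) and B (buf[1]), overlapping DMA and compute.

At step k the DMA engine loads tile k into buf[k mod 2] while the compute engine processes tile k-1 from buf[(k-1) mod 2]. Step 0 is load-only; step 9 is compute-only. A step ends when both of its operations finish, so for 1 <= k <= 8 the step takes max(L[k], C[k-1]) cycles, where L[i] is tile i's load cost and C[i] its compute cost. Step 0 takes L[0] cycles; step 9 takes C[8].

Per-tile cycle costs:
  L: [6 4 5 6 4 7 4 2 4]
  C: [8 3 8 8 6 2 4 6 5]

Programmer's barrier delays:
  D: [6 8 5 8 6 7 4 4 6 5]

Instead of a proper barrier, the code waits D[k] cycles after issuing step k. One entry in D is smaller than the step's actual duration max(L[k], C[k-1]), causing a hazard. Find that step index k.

step 0: need L[0]=6 = 6; D[0]=6 ok
step 1: need max(L[1]=4,C[0]=8) = 8; D[1]=8 ok
step 2: need max(L[2]=5,C[1]=3) = 5; D[2]=5 ok
step 3: need max(L[3]=6,C[2]=8) = 8; D[3]=8 ok
step 4: need max(L[4]=4,C[3]=8) = 8; D[4]=6 SHORT
step 5: need max(L[5]=7,C[4]=6) = 7; D[5]=7 ok
step 6: need max(L[6]=4,C[5]=2) = 4; D[6]=4 ok
step 7: need max(L[7]=2,C[6]=4) = 4; D[7]=4 ok
step 8: need max(L[8]=4,C[7]=6) = 6; D[8]=6 ok
step 9: need C[8]=5 = 5; D[9]=5 ok

hazard at step 4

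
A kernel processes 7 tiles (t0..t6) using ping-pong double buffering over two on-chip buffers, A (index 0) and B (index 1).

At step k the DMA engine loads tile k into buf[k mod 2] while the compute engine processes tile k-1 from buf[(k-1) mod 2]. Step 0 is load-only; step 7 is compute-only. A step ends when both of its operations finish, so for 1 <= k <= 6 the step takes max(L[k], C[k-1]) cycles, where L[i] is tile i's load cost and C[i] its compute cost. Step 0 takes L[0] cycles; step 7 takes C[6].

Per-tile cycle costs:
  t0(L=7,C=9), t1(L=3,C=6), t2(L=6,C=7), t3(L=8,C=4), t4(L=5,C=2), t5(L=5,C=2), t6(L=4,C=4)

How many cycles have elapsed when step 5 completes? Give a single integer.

end_cycle[5] = 40

k=0 load=t0/7c comp=- wait=7 total=7
k=1 load=t1/3c comp=t0/9c wait=9 total=16
k=2 load=t2/6c comp=t1/6c wait=6 total=22
k=3 load=t3/8c comp=t2/7c wait=8 total=30
k=4 load=t4/5c comp=t3/4c wait=5 total=35
k=5 load=t5/5c comp=t4/2c wait=5 total=40
k=6 load=t6/4c comp=t5/2c wait=4 total=44
k=7 load=- comp=t6/4c wait=4 total=48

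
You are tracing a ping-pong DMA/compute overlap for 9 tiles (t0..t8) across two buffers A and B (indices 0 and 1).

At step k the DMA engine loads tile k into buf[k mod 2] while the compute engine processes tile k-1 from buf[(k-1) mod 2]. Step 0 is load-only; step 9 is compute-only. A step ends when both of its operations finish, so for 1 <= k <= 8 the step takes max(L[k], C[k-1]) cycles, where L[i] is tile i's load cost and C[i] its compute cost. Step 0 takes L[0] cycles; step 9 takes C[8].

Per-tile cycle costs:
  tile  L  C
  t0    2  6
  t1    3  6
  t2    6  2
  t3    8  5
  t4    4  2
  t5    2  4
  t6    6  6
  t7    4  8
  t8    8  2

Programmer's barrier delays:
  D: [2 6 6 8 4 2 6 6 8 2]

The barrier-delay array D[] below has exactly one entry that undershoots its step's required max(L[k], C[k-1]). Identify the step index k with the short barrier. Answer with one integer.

step 0: need L[0]=2 = 2; D[0]=2 ok
step 1: need max(L[1]=3,C[0]=6) = 6; D[1]=6 ok
step 2: need max(L[2]=6,C[1]=6) = 6; D[2]=6 ok
step 3: need max(L[3]=8,C[2]=2) = 8; D[3]=8 ok
step 4: need max(L[4]=4,C[3]=5) = 5; D[4]=4 SHORT
step 5: need max(L[5]=2,C[4]=2) = 2; D[5]=2 ok
step 6: need max(L[6]=6,C[5]=4) = 6; D[6]=6 ok
step 7: need max(L[7]=4,C[6]=6) = 6; D[7]=6 ok
step 8: need max(L[8]=8,C[7]=8) = 8; D[8]=8 ok
step 9: need C[8]=2 = 2; D[9]=2 ok

hazard at step 4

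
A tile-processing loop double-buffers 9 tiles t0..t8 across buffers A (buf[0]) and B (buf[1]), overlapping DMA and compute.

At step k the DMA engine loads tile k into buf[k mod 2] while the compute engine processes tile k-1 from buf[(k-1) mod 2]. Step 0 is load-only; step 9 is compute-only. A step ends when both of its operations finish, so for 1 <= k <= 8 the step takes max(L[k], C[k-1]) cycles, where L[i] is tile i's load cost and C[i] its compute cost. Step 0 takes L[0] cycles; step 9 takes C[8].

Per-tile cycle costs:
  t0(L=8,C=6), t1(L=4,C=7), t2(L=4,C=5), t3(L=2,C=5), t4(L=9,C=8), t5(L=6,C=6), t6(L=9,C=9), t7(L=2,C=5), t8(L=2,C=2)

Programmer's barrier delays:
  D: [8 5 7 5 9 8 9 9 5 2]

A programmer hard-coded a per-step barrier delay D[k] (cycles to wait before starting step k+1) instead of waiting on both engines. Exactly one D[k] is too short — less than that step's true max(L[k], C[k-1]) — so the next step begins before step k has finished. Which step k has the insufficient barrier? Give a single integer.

step 0: need L[0]=8 = 8; D[0]=8 ok
step 1: need max(L[1]=4,C[0]=6) = 6; D[1]=5 SHORT
step 2: need max(L[2]=4,C[1]=7) = 7; D[2]=7 ok
step 3: need max(L[3]=2,C[2]=5) = 5; D[3]=5 ok
step 4: need max(L[4]=9,C[3]=5) = 9; D[4]=9 ok
step 5: need max(L[5]=6,C[4]=8) = 8; D[5]=8 ok
step 6: need max(L[6]=9,C[5]=6) = 9; D[6]=9 ok
step 7: need max(L[7]=2,C[6]=9) = 9; D[7]=9 ok
step 8: need max(L[8]=2,C[7]=5) = 5; D[8]=5 ok
step 9: need C[8]=2 = 2; D[9]=2 ok

hazard at step 1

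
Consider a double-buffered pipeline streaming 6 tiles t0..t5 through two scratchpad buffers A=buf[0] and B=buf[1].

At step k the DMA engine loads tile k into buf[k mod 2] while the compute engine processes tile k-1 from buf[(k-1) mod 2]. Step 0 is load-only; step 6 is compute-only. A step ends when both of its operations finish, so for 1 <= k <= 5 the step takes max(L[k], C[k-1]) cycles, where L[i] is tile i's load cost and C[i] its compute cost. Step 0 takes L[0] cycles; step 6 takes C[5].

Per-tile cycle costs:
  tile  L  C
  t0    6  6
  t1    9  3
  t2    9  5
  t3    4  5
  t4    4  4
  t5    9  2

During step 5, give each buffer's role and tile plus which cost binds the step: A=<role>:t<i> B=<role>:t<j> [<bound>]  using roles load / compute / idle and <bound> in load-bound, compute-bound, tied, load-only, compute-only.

step 0: L[0]=6 → dur=6, Σ=6 | A=load:t0 B=idle [load-only]
step 1: L[1]=9 C[0]=6 → dur=9, Σ=15 | A=compute:t0 B=load:t1 [load-bound]
step 2: L[2]=9 C[1]=3 → dur=9, Σ=24 | A=load:t2 B=compute:t1 [load-bound]
step 3: L[3]=4 C[2]=5 → dur=5, Σ=29 | A=compute:t2 B=load:t3 [compute-bound]
step 4: L[4]=4 C[3]=5 → dur=5, Σ=34 | A=load:t4 B=compute:t3 [compute-bound]
step 5: L[5]=9 C[4]=4 → dur=9, Σ=43 | A=compute:t4 B=load:t5 [load-bound]
step 6: C[5]=2 → dur=2, Σ=45 | A=idle B=compute:t5 [compute-only]

step 5: A=compute:t4 B=load:t5 [load-bound]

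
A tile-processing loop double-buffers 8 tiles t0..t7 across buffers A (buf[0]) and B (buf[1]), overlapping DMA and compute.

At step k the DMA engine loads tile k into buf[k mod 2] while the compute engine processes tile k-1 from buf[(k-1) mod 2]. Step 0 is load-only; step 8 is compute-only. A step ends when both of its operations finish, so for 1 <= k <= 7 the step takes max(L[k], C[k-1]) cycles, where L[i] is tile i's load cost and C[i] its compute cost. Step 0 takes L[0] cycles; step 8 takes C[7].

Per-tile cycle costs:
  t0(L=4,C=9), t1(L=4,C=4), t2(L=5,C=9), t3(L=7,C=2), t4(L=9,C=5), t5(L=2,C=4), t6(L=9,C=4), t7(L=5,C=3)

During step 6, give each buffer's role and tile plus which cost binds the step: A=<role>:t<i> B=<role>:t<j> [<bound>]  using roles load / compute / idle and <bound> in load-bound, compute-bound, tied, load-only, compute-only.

[0] DMA t0→A (4c) ∥ CU idle ⇒ 4c, clock 4
[1] DMA t1→B (4c) ∥ CU A:t0 (9c) ⇒ 9c, clock 13
[2] DMA t2→A (5c) ∥ CU B:t1 (4c) ⇒ 5c, clock 18
[3] DMA t3→B (7c) ∥ CU A:t2 (9c) ⇒ 9c, clock 27
[4] DMA t4→A (9c) ∥ CU B:t3 (2c) ⇒ 9c, clock 36
[5] DMA t5→B (2c) ∥ CU A:t4 (5c) ⇒ 5c, clock 41
[6] DMA t6→A (9c) ∥ CU B:t5 (4c) ⇒ 9c, clock 50
[7] DMA t7→B (5c) ∥ CU A:t6 (4c) ⇒ 5c, clock 55
[8] DMA idle ∥ CU B:t7 (3c) ⇒ 3c, clock 58

step 6: A=load:t6 B=compute:t5 [load-bound]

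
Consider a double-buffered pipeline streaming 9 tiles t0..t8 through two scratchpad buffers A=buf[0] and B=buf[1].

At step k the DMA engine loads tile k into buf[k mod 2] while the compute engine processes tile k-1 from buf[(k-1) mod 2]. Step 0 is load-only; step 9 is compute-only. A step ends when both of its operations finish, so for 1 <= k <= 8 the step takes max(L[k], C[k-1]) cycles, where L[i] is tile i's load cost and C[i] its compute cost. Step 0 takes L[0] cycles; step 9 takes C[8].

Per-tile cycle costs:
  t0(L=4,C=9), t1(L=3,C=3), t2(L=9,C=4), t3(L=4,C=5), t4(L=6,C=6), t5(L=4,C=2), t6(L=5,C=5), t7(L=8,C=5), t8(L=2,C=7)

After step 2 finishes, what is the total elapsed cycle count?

end_cycle[2] = 22

[0] DMA t0→A (4c) ∥ CU idle ⇒ 4c, clock 4
[1] DMA t1→B (3c) ∥ CU A:t0 (9c) ⇒ 9c, clock 13
[2] DMA t2→A (9c) ∥ CU B:t1 (3c) ⇒ 9c, clock 22
[3] DMA t3→B (4c) ∥ CU A:t2 (4c) ⇒ 4c, clock 26
[4] DMA t4→A (6c) ∥ CU B:t3 (5c) ⇒ 6c, clock 32
[5] DMA t5→B (4c) ∥ CU A:t4 (6c) ⇒ 6c, clock 38
[6] DMA t6→A (5c) ∥ CU B:t5 (2c) ⇒ 5c, clock 43
[7] DMA t7→B (8c) ∥ CU A:t6 (5c) ⇒ 8c, clock 51
[8] DMA t8→A (2c) ∥ CU B:t7 (5c) ⇒ 5c, clock 56
[9] DMA idle ∥ CU A:t8 (7c) ⇒ 7c, clock 63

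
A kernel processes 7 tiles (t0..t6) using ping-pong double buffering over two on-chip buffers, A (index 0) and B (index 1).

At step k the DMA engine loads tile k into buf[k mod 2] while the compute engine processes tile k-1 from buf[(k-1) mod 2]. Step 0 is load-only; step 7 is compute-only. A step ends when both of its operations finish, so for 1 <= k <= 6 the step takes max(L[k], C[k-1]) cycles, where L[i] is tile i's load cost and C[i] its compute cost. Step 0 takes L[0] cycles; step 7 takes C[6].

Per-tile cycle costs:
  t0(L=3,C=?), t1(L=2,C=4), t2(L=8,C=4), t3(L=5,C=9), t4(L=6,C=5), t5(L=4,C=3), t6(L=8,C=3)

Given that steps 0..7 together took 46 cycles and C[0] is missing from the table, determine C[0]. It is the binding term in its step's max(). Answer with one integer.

step 0: dur = L[0]=3 = 3
step 1: dur = max(L[1]=2, C[0]=?) = C[0]  (unknown; binding)
step 2: dur = max(L[2]=8, C[1]=4) = 8
step 3: dur = max(L[3]=5, C[2]=4) = 5
step 4: dur = max(L[4]=6, C[3]=9) = 9
step 5: dur = max(L[5]=4, C[4]=5) = 5
step 6: dur = max(L[6]=8, C[5]=3) = 8
step 7: dur = C[6]=3 = 3
sum of known step durations = 41
dur[1] = total - known = 46 - 41 = 5
C[0] is the binding max in step 1, so C[0] = dur[1] = 5

C[0] = 5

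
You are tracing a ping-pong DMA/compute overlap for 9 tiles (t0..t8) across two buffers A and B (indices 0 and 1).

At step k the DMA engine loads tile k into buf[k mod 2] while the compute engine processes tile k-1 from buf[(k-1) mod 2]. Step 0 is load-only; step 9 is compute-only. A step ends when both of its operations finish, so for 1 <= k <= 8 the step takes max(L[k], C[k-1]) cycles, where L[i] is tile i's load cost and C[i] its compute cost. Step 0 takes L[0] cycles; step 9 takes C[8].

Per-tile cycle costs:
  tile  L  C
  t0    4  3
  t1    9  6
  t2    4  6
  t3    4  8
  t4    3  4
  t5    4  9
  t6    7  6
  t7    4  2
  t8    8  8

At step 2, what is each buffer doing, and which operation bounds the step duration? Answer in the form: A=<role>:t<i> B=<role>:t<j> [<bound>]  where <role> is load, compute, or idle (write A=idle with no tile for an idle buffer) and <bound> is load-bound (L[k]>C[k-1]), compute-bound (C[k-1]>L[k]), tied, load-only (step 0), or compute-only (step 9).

  0. 4=4c; end=4; A:t0 B:-
  1. max(9,3)=9c; end=13; A:t0 B:t1
  2. max(4,6)=6c; end=19; A:t2 B:t1
  3. max(4,6)=6c; end=25; A:t2 B:t3
  4. max(3,8)=8c; end=33; A:t4 B:t3
  5. max(4,4)=4c; end=37; A:t4 B:t5
  6. max(7,9)=9c; end=46; A:t6 B:t5
  7. max(4,6)=6c; end=52; A:t6 B:t7
  8. max(8,2)=8c; end=60; A:t8 B:t7
  9. 8=8c; end=68; A:t8 B:t7

step 2: A=load:t2 B=compute:t1 [compute-bound]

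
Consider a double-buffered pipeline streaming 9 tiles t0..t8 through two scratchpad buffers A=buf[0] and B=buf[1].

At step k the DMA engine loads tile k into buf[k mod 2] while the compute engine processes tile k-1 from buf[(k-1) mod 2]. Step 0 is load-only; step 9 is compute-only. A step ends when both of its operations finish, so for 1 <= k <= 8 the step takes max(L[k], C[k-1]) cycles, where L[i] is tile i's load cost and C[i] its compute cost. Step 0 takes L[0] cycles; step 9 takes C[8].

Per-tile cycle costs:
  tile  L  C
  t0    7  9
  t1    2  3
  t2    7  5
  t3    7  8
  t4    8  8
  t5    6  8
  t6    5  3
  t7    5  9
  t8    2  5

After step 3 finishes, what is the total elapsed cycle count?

[0] DMA t0→A (7c) ∥ CU idle ⇒ 7c, clock 7
[1] DMA t1→B (2c) ∥ CU A:t0 (9c) ⇒ 9c, clock 16
[2] DMA t2→A (7c) ∥ CU B:t1 (3c) ⇒ 7c, clock 23
[3] DMA t3→B (7c) ∥ CU A:t2 (5c) ⇒ 7c, clock 30
[4] DMA t4→A (8c) ∥ CU B:t3 (8c) ⇒ 8c, clock 38
[5] DMA t5→B (6c) ∥ CU A:t4 (8c) ⇒ 8c, clock 46
[6] DMA t6→A (5c) ∥ CU B:t5 (8c) ⇒ 8c, clock 54
[7] DMA t7→B (5c) ∥ CU A:t6 (3c) ⇒ 5c, clock 59
[8] DMA t8→A (2c) ∥ CU B:t7 (9c) ⇒ 9c, clock 68
[9] DMA idle ∥ CU A:t8 (5c) ⇒ 5c, clock 73

end_cycle[3] = 30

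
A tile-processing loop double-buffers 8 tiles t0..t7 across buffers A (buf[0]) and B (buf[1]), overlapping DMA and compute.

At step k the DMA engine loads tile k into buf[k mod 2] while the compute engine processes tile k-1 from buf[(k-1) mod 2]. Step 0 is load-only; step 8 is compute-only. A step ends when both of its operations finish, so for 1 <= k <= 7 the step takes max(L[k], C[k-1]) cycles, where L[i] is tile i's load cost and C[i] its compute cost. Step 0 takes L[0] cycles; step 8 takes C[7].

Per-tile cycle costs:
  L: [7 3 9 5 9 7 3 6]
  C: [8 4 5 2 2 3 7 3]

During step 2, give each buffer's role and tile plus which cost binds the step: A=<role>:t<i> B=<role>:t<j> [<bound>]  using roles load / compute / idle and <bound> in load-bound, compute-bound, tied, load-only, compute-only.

  0. 7=7c; end=7; A:t0 B:-
  1. max(3,8)=8c; end=15; A:t0 B:t1
  2. max(9,4)=9c; end=24; A:t2 B:t1
  3. max(5,5)=5c; end=29; A:t2 B:t3
  4. max(9,2)=9c; end=38; A:t4 B:t3
  5. max(7,2)=7c; end=45; A:t4 B:t5
  6. max(3,3)=3c; end=48; A:t6 B:t5
  7. max(6,7)=7c; end=55; A:t6 B:t7
  8. 3=3c; end=58; A:t6 B:t7

step 2: A=load:t2 B=compute:t1 [load-bound]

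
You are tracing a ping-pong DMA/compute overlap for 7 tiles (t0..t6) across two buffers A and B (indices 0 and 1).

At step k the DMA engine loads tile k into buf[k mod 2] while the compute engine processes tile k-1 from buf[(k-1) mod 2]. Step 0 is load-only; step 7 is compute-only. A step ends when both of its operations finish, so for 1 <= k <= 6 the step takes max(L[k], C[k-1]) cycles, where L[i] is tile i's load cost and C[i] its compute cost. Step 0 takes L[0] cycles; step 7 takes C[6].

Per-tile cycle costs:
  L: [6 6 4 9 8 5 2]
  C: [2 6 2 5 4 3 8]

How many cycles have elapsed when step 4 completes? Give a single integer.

end_cycle[4] = 35

step 0: L[0]=6 → dur=6, Σ=6 | A=load:t0 B=idle [load-only]
step 1: L[1]=6 C[0]=2 → dur=6, Σ=12 | A=compute:t0 B=load:t1 [load-bound]
step 2: L[2]=4 C[1]=6 → dur=6, Σ=18 | A=load:t2 B=compute:t1 [compute-bound]
step 3: L[3]=9 C[2]=2 → dur=9, Σ=27 | A=compute:t2 B=load:t3 [load-bound]
step 4: L[4]=8 C[3]=5 → dur=8, Σ=35 | A=load:t4 B=compute:t3 [load-bound]
step 5: L[5]=5 C[4]=4 → dur=5, Σ=40 | A=compute:t4 B=load:t5 [load-bound]
step 6: L[6]=2 C[5]=3 → dur=3, Σ=43 | A=load:t6 B=compute:t5 [compute-bound]
step 7: C[6]=8 → dur=8, Σ=51 | A=compute:t6 B=idle [compute-only]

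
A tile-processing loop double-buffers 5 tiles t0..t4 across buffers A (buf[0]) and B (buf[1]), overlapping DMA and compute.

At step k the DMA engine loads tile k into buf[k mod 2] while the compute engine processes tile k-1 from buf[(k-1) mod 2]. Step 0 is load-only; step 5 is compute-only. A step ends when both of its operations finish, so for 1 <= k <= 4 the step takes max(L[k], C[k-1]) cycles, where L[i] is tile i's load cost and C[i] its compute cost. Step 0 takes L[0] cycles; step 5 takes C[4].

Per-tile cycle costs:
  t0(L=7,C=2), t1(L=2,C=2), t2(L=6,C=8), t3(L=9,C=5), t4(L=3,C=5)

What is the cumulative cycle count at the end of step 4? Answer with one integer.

end_cycle[4] = 29

[0] DMA t0→A (7c) ∥ CU idle ⇒ 7c, clock 7
[1] DMA t1→B (2c) ∥ CU A:t0 (2c) ⇒ 2c, clock 9
[2] DMA t2→A (6c) ∥ CU B:t1 (2c) ⇒ 6c, clock 15
[3] DMA t3→B (9c) ∥ CU A:t2 (8c) ⇒ 9c, clock 24
[4] DMA t4→A (3c) ∥ CU B:t3 (5c) ⇒ 5c, clock 29
[5] DMA idle ∥ CU A:t4 (5c) ⇒ 5c, clock 34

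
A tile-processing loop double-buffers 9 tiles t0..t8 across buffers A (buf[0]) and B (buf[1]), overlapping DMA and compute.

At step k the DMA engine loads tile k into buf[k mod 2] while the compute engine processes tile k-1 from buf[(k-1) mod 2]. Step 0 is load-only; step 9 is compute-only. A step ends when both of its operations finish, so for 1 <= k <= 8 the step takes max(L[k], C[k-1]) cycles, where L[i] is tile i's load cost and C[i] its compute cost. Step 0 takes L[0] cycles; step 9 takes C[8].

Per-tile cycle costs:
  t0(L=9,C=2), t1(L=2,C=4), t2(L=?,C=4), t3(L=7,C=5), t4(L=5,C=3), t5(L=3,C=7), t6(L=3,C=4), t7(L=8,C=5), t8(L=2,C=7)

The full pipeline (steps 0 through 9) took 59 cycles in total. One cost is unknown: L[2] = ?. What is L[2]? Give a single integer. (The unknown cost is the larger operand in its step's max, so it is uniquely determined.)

L[2] = 6

step 0 → dur = L[0]=9 = 9
step 1 → dur = max(L[1]=2, C[0]=2) = 2
step 2 → dur = max(L[2]=?, C[1]=4) = L[2]  (unknown; binding)
step 3 → dur = max(L[3]=7, C[2]=4) = 7
step 4 → dur = max(L[4]=5, C[3]=5) = 5
step 5 → dur = max(L[5]=3, C[4]=3) = 3
step 6 → dur = max(L[6]=3, C[5]=7) = 7
step 7 → dur = max(L[7]=8, C[6]=4) = 8
step 8 → dur = max(L[8]=2, C[7]=5) = 5
step 9 → dur = C[8]=7 = 7
sum of known step durations = 53
dur[2] = total - known = 59 - 53 = 6
L[2] is the binding max in step 2, so L[2] = dur[2] = 6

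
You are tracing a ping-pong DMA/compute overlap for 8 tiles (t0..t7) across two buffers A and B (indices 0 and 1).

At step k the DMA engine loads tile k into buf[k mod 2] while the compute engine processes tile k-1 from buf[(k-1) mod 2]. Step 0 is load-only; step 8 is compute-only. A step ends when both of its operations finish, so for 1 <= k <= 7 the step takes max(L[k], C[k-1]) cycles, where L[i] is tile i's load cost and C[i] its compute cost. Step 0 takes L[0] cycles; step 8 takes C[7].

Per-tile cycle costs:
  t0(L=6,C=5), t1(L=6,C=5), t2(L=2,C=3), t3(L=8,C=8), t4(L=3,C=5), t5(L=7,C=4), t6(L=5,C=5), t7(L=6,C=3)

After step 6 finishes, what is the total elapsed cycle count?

end_cycle[6] = 45

  0. 6=6c; end=6; A:t0 B:-
  1. max(6,5)=6c; end=12; A:t0 B:t1
  2. max(2,5)=5c; end=17; A:t2 B:t1
  3. max(8,3)=8c; end=25; A:t2 B:t3
  4. max(3,8)=8c; end=33; A:t4 B:t3
  5. max(7,5)=7c; end=40; A:t4 B:t5
  6. max(5,4)=5c; end=45; A:t6 B:t5
  7. max(6,5)=6c; end=51; A:t6 B:t7
  8. 3=3c; end=54; A:t6 B:t7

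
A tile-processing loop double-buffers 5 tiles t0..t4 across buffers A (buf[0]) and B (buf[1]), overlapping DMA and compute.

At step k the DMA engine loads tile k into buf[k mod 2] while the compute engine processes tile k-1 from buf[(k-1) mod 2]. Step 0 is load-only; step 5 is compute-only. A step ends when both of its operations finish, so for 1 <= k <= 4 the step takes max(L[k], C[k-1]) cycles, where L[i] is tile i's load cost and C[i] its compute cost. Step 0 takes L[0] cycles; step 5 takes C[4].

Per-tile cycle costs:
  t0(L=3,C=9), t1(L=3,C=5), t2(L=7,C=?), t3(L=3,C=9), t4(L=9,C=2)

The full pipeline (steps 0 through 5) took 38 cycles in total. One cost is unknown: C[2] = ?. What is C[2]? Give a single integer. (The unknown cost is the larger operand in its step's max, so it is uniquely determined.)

step 0 = dur = L[0]=3 = 3
step 1 = dur = max(L[1]=3, C[0]=9) = 9
step 2 = dur = max(L[2]=7, C[1]=5) = 7
step 3 = dur = max(L[3]=3, C[2]=?) = C[2]  (unknown; binding)
step 4 = dur = max(L[4]=9, C[3]=9) = 9
step 5 = dur = C[4]=2 = 2
sum of known step durations = 30
dur[3] = total - known = 38 - 30 = 8
C[2] is the binding max in step 3, so C[2] = dur[3] = 8

C[2] = 8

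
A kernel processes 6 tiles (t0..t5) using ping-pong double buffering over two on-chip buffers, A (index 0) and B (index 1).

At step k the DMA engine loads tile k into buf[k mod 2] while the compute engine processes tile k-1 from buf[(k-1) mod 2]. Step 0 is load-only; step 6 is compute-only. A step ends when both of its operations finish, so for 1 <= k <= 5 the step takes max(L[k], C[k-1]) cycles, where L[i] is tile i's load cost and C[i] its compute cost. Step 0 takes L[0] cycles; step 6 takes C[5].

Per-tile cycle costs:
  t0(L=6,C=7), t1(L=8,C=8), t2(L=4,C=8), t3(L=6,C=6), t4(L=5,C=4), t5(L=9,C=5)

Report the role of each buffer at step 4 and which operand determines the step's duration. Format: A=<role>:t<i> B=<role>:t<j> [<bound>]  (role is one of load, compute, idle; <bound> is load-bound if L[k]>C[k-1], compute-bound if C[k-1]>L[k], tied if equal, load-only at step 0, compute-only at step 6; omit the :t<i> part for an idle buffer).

[0] DMA t0→A (6c) ∥ CU idle ⇒ 6c, clock 6
[1] DMA t1→B (8c) ∥ CU A:t0 (7c) ⇒ 8c, clock 14
[2] DMA t2→A (4c) ∥ CU B:t1 (8c) ⇒ 8c, clock 22
[3] DMA t3→B (6c) ∥ CU A:t2 (8c) ⇒ 8c, clock 30
[4] DMA t4→A (5c) ∥ CU B:t3 (6c) ⇒ 6c, clock 36
[5] DMA t5→B (9c) ∥ CU A:t4 (4c) ⇒ 9c, clock 45
[6] DMA idle ∥ CU B:t5 (5c) ⇒ 5c, clock 50

step 4: A=load:t4 B=compute:t3 [compute-bound]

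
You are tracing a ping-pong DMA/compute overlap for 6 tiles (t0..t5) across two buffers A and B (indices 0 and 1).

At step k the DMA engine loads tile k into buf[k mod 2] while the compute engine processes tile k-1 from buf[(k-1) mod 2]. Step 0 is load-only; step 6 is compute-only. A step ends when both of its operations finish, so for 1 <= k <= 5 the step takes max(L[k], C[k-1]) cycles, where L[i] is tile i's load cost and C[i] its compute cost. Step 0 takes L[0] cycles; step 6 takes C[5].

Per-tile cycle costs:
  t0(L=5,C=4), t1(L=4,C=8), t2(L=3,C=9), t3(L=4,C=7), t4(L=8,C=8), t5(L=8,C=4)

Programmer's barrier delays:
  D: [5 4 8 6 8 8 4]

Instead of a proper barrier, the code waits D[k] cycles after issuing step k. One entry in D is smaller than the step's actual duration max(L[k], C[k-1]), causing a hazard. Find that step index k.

step 0: need L[0]=5 = 5; D[0]=5 ok
step 1: need max(L[1]=4,C[0]=4) = 4; D[1]=4 ok
step 2: need max(L[2]=3,C[1]=8) = 8; D[2]=8 ok
step 3: need max(L[3]=4,C[2]=9) = 9; D[3]=6 SHORT
step 4: need max(L[4]=8,C[3]=7) = 8; D[4]=8 ok
step 5: need max(L[5]=8,C[4]=8) = 8; D[5]=8 ok
step 6: need C[5]=4 = 4; D[6]=4 ok

hazard at step 3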